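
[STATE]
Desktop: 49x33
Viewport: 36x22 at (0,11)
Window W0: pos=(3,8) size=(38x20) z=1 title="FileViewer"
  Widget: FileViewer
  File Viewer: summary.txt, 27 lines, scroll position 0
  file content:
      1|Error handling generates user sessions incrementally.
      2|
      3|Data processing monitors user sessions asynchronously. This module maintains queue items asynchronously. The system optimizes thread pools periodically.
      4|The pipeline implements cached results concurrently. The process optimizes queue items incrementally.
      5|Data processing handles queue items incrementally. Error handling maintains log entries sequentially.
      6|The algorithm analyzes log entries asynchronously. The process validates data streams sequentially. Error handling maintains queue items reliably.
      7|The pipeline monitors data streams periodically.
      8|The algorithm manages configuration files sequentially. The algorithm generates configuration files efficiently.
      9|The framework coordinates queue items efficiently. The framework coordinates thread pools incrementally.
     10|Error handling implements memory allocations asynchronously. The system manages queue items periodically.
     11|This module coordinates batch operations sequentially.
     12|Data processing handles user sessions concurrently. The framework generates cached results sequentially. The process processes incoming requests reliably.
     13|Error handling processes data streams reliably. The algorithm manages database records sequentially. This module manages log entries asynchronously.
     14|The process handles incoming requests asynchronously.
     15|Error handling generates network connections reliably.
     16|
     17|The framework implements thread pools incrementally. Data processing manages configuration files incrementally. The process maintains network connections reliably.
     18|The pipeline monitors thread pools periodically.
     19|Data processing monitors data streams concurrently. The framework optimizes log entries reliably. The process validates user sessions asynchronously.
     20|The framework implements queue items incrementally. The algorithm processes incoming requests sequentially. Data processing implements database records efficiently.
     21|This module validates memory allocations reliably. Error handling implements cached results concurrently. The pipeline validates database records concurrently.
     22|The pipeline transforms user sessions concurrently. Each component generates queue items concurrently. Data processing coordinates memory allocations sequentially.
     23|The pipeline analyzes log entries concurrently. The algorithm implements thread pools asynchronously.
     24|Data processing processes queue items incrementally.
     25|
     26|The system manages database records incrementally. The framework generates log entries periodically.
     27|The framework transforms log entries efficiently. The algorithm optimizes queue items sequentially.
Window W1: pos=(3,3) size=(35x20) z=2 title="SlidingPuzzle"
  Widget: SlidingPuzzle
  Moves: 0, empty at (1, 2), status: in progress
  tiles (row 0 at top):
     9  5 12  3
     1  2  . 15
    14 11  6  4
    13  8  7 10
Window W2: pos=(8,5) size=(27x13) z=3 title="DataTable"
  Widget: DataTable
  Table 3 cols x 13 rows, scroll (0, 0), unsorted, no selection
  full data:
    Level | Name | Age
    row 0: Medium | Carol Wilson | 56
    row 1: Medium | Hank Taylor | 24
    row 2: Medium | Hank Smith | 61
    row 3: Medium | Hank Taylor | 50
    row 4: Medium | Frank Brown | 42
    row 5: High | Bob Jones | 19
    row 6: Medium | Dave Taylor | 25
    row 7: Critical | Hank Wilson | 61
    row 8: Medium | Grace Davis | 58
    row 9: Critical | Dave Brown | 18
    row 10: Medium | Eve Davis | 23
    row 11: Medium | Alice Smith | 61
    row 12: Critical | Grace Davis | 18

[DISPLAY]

   ┃│ 14┃Medium  │Hank Taylor │24 ┃ 
   ┃├───┃Medium  │Hank Smith  │61 ┃ 
   ┃│ 13┃Medium  │Hank Taylor │50 ┃ 
   ┃└───┃Medium  │Frank Brown │42 ┃ 
   ┃Move┃High    │Bob Jones   │19 ┃ 
   ┃    ┃Medium  │Dave Taylor │25 ┃ 
   ┃    ┗━━━━━━━━━━━━━━━━━━━━━━━━━┛ 
   ┃                                
   ┃                                
   ┃                                
   ┃                                
   ┗━━━━━━━━━━━━━━━━━━━━━━━━━━━━━━━━
   ┃Error handling processes data st
   ┃The process handles incoming req
   ┃Error handling generates network
   ┃                                
   ┗━━━━━━━━━━━━━━━━━━━━━━━━━━━━━━━━
                                    
                                    
                                    
                                    
                                    


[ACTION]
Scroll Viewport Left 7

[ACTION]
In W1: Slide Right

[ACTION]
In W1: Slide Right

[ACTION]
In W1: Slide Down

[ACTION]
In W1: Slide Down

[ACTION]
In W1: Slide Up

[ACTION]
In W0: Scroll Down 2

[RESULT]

   ┃│ 14┃Medium  │Hank Taylor │24 ┃ 
   ┃├───┃Medium  │Hank Smith  │61 ┃ 
   ┃│ 13┃Medium  │Hank Taylor │50 ┃ 
   ┃└───┃Medium  │Frank Brown │42 ┃ 
   ┃Move┃High    │Bob Jones   │19 ┃ 
   ┃    ┃Medium  │Dave Taylor │25 ┃ 
   ┃    ┗━━━━━━━━━━━━━━━━━━━━━━━━━┛ 
   ┃                                
   ┃                                
   ┃                                
   ┃                                
   ┗━━━━━━━━━━━━━━━━━━━━━━━━━━━━━━━━
   ┃Error handling generates network
   ┃                                
   ┃The framework implements thread 
   ┃The pipeline monitors thread poo
   ┗━━━━━━━━━━━━━━━━━━━━━━━━━━━━━━━━
                                    
                                    
                                    
                                    
                                    


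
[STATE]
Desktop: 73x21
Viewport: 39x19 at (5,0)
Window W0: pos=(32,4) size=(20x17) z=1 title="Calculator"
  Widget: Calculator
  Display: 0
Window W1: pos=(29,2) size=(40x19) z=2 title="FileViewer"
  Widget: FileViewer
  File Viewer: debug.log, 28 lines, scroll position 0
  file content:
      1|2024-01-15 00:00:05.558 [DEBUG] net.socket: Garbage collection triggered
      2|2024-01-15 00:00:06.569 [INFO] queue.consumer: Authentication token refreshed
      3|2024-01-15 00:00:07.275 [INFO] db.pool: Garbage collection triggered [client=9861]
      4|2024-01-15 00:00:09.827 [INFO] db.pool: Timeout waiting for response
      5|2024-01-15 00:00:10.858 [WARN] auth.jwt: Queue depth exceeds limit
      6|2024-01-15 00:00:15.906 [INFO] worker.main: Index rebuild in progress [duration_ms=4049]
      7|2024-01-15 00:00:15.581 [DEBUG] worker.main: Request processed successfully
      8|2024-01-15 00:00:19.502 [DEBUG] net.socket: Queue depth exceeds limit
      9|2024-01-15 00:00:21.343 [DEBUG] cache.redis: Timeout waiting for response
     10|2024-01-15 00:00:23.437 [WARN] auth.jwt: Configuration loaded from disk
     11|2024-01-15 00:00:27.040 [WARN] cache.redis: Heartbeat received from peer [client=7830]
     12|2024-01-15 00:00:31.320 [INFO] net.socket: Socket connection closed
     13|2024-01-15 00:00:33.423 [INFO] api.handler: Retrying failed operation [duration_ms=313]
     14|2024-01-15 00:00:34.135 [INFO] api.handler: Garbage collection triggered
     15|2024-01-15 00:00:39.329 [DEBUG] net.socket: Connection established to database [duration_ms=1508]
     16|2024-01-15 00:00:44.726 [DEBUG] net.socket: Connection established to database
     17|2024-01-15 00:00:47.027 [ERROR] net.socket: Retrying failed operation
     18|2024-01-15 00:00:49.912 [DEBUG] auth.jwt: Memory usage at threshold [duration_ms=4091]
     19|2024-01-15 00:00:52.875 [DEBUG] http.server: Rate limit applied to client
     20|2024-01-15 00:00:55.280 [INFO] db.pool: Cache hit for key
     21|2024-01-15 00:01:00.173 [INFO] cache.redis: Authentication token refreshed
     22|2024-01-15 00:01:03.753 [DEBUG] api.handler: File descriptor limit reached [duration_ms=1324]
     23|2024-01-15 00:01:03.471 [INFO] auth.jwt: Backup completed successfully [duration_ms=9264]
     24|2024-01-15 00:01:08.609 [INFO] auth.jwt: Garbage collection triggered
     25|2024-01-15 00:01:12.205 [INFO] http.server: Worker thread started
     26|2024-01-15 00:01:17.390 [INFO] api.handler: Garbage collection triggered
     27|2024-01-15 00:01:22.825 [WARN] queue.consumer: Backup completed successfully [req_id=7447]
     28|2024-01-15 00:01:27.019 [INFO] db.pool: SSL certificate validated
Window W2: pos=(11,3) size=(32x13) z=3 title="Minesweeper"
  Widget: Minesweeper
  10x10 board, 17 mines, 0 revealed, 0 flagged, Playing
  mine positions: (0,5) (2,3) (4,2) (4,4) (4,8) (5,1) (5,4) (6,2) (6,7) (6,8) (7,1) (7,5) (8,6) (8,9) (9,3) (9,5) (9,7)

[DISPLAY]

                                       
                                       
                        ┏━━━━━━━━━━━━━━
      ┏━━━━━━━━━━━━━━━━━━━━━━━━━━━━━━┓ 
      ┃ Minesweeper                  ┃─
      ┠──────────────────────────────┨:
      ┃■■■■■■■■■■                    ┃:
      ┃■■■■■■■■■■                    ┃:
      ┃■■■■■■■■■■                    ┃:
      ┃■■■■■■■■■■                    ┃:
      ┃■■■■■■■■■■                    ┃:
      ┃■■■■■■■■■■                    ┃:
      ┃■■■■■■■■■■                    ┃:
      ┃■■■■■■■■■■                    ┃:
      ┃■■■■■■■■■■                    ┃:
      ┗━━━━━━━━━━━━━━━━━━━━━━━━━━━━━━┛:
                        ┃2024-01-15 00:
                        ┃2024-01-15 00:
                        ┃2024-01-15 00:


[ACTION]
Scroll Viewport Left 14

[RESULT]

                                       
                                       
                             ┏━━━━━━━━━
           ┏━━━━━━━━━━━━━━━━━━━━━━━━━━━
           ┃ Minesweeper               
           ┠───────────────────────────
           ┃■■■■■■■■■■                 
           ┃■■■■■■■■■■                 
           ┃■■■■■■■■■■                 
           ┃■■■■■■■■■■                 
           ┃■■■■■■■■■■                 
           ┃■■■■■■■■■■                 
           ┃■■■■■■■■■■                 
           ┃■■■■■■■■■■                 
           ┃■■■■■■■■■■                 
           ┗━━━━━━━━━━━━━━━━━━━━━━━━━━━
                             ┃2024-01-1
                             ┃2024-01-1
                             ┃2024-01-1


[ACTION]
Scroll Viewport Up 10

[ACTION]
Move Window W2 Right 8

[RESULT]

                                       
                                       
                             ┏━━━━━━━━━
                   ┏━━━━━━━━━━━━━━━━━━━
                   ┃ Minesweeper       
                   ┠───────────────────
                   ┃■■■■■■■■■■         
                   ┃■■■■■■■■■■         
                   ┃■■■■■■■■■■         
                   ┃■■■■■■■■■■         
                   ┃■■■■■■■■■■         
                   ┃■■■■■■■■■■         
                   ┃■■■■■■■■■■         
                   ┃■■■■■■■■■■         
                   ┃■■■■■■■■■■         
                   ┗━━━━━━━━━━━━━━━━━━━
                             ┃2024-01-1
                             ┃2024-01-1
                             ┃2024-01-1


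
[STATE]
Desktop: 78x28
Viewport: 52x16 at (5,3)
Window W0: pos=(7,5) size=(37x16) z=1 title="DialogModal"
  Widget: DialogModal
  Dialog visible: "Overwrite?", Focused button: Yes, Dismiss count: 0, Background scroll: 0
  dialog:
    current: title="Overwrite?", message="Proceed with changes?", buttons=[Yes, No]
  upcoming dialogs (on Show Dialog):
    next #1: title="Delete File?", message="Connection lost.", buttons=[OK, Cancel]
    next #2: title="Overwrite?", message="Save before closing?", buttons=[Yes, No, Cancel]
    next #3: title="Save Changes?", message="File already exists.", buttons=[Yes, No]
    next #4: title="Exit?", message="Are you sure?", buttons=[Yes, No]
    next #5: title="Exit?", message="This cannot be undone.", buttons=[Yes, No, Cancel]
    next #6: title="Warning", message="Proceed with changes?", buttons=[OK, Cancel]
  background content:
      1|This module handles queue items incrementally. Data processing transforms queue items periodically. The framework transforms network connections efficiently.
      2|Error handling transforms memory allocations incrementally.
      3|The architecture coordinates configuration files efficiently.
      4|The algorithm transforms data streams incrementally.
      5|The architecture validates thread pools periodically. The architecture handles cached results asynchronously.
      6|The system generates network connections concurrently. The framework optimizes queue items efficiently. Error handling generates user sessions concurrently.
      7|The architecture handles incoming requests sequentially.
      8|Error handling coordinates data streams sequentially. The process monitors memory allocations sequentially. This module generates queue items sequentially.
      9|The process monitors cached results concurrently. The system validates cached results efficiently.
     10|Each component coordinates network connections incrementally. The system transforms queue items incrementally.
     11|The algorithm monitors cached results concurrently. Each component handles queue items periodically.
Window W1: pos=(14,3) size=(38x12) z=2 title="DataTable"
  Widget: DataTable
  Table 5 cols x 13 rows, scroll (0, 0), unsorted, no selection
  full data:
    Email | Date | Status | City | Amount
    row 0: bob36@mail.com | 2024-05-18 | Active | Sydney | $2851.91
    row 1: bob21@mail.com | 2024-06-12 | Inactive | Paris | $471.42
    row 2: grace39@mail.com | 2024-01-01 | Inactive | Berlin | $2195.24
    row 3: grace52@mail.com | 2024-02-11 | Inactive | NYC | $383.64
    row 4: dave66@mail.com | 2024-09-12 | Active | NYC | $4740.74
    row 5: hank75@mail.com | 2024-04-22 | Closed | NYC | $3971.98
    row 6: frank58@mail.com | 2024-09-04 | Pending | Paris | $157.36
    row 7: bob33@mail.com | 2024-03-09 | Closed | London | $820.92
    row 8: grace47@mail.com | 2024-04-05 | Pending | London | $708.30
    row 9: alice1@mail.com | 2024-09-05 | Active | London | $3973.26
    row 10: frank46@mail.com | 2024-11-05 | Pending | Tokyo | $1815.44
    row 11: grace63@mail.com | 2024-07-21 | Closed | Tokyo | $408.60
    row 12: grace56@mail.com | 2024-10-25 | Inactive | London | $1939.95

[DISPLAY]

         ┏━━━━━━━━━━━━━━━━━━━━━━━━━━━━━━━━━━━━┓     
         ┃ DataTable                          ┃     
  ┏━━━━━━┠────────────────────────────────────┨     
  ┃ Dialo┃Email           │Date      │Status  ┃     
  ┠──────┃────────────────┼──────────┼────────┃     
  ┃This m┃bob36@mail.com  │2024-05-18│Active  ┃     
  ┃Error ┃bob21@mail.com  │2024-06-12│Inactive┃     
  ┃The ar┃grace39@mail.com│2024-01-01│Inactive┃     
  ┃The a┌┃grace52@mail.com│2024-02-11│Inactive┃     
  ┃The a│┃dave66@mail.com │2024-09-12│Active  ┃     
  ┃The s│┃hank75@mail.com │2024-04-22│Closed  ┃     
  ┃The a│┗━━━━━━━━━━━━━━━━━━━━━━━━━━━━━━━━━━━━┛     
  ┃Error└───────────────────────┘a str┃             
  ┃The process monitors cached results┃             
  ┃Each component coordinates network ┃             
  ┃The algorithm monitors cached resul┃             


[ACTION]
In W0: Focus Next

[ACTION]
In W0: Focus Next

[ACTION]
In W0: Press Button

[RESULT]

         ┏━━━━━━━━━━━━━━━━━━━━━━━━━━━━━━━━━━━━┓     
         ┃ DataTable                          ┃     
  ┏━━━━━━┠────────────────────────────────────┨     
  ┃ Dialo┃Email           │Date      │Status  ┃     
  ┠──────┃────────────────┼──────────┼────────┃     
  ┃This m┃bob36@mail.com  │2024-05-18│Active  ┃     
  ┃Error ┃bob21@mail.com  │2024-06-12│Inactive┃     
  ┃The ar┃grace39@mail.com│2024-01-01│Inactive┃     
  ┃The al┃grace52@mail.com│2024-02-11│Inactive┃     
  ┃The ar┃dave66@mail.com │2024-09-12│Active  ┃     
  ┃The sy┃hank75@mail.com │2024-04-22│Closed  ┃     
  ┃The ar┗━━━━━━━━━━━━━━━━━━━━━━━━━━━━━━━━━━━━┛     
  ┃Error handling coordinates data str┃             
  ┃The process monitors cached results┃             
  ┃Each component coordinates network ┃             
  ┃The algorithm monitors cached resul┃             


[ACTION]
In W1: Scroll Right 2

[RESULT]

         ┏━━━━━━━━━━━━━━━━━━━━━━━━━━━━━━━━━━━━┓     
         ┃ DataTable                          ┃     
  ┏━━━━━━┠────────────────────────────────────┨     
  ┃ Dialo┃ail           │Date      │Status  │C┃     
  ┠──────┃──────────────┼──────────┼────────┼─┃     
  ┃This m┃b36@mail.com  │2024-05-18│Active  │S┃     
  ┃Error ┃b21@mail.com  │2024-06-12│Inactive│P┃     
  ┃The ar┃ace39@mail.com│2024-01-01│Inactive│B┃     
  ┃The al┃ace52@mail.com│2024-02-11│Inactive│N┃     
  ┃The ar┃ve66@mail.com │2024-09-12│Active  │N┃     
  ┃The sy┃nk75@mail.com │2024-04-22│Closed  │N┃     
  ┃The ar┗━━━━━━━━━━━━━━━━━━━━━━━━━━━━━━━━━━━━┛     
  ┃Error handling coordinates data str┃             
  ┃The process monitors cached results┃             
  ┃Each component coordinates network ┃             
  ┃The algorithm monitors cached resul┃             


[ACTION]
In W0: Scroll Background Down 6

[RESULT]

         ┏━━━━━━━━━━━━━━━━━━━━━━━━━━━━━━━━━━━━┓     
         ┃ DataTable                          ┃     
  ┏━━━━━━┠────────────────────────────────────┨     
  ┃ Dialo┃ail           │Date      │Status  │C┃     
  ┠──────┃──────────────┼──────────┼────────┼─┃     
  ┃The ar┃b36@mail.com  │2024-05-18│Active  │S┃     
  ┃Error ┃b21@mail.com  │2024-06-12│Inactive│P┃     
  ┃The pr┃ace39@mail.com│2024-01-01│Inactive│B┃     
  ┃Each c┃ace52@mail.com│2024-02-11│Inactive│N┃     
  ┃The al┃ve66@mail.com │2024-09-12│Active  │N┃     
  ┃      ┃nk75@mail.com │2024-04-22│Closed  │N┃     
  ┃      ┗━━━━━━━━━━━━━━━━━━━━━━━━━━━━━━━━━━━━┛     
  ┃                                   ┃             
  ┃                                   ┃             
  ┃                                   ┃             
  ┃                                   ┃             


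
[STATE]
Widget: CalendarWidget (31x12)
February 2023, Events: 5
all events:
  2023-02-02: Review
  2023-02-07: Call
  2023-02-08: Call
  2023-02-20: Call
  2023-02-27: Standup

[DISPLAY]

         February 2023         
Mo Tu We Th Fr Sa Su           
       1  2*  3  4  5          
 6  7*  8*  9 10 11 12         
13 14 15 16 17 18 19           
20* 21 22 23 24 25 26          
27* 28                         
                               
                               
                               
                               
                               


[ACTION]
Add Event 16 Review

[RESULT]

         February 2023         
Mo Tu We Th Fr Sa Su           
       1  2*  3  4  5          
 6  7*  8*  9 10 11 12         
13 14 15 16* 17 18 19          
20* 21 22 23 24 25 26          
27* 28                         
                               
                               
                               
                               
                               


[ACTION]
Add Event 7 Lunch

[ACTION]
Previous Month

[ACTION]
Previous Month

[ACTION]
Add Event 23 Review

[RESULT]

         December 2022         
Mo Tu We Th Fr Sa Su           
          1  2  3  4           
 5  6  7  8  9 10 11           
12 13 14 15 16 17 18           
19 20 21 22 23* 24 25          
26 27 28 29 30 31              
                               
                               
                               
                               
                               


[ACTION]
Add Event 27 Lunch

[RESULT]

         December 2022         
Mo Tu We Th Fr Sa Su           
          1  2  3  4           
 5  6  7  8  9 10 11           
12 13 14 15 16 17 18           
19 20 21 22 23* 24 25          
26 27* 28 29 30 31             
                               
                               
                               
                               
                               


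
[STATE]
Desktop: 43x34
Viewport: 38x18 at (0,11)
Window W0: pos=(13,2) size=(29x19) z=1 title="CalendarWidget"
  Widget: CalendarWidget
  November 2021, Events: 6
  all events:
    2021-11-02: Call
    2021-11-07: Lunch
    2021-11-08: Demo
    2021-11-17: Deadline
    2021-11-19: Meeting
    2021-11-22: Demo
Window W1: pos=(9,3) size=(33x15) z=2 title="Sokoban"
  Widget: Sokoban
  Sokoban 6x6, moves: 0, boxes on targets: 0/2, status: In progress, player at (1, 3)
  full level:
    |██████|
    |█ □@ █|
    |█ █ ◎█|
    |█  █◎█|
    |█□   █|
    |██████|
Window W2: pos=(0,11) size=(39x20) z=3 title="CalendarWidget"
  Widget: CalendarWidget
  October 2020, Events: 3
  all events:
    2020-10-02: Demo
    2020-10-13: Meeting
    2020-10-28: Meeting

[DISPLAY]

┏━━━━━━━━━━━━━━━━━━━━━━━━━━━━━━━━━━━━━
┃ CalendarWidget                      
┠─────────────────────────────────────
┃             October 2020            
┃Mo Tu We Th Fr Sa Su                 
┃          1  2*  3  4                
┃ 5  6  7  8  9 10 11                 
┃12 13* 14 15 16 17 18                
┃19 20 21 22 23 24 25                 
┃26 27 28* 29 30 31                   
┃                                     
┃                                     
┃                                     
┃                                     
┃                                     
┃                                     
┃                                     
┃                                     


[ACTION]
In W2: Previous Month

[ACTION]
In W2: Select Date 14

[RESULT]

┏━━━━━━━━━━━━━━━━━━━━━━━━━━━━━━━━━━━━━
┃ CalendarWidget                      
┠─────────────────────────────────────
┃            September 2020           
┃Mo Tu We Th Fr Sa Su                 
┃    1  2  3  4  5  6                 
┃ 7  8  9 10 11 12 13                 
┃[14] 15 16 17 18 19 20               
┃21 22 23 24 25 26 27                 
┃28 29 30                             
┃                                     
┃                                     
┃                                     
┃                                     
┃                                     
┃                                     
┃                                     
┃                                     


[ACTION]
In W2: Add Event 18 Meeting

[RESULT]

┏━━━━━━━━━━━━━━━━━━━━━━━━━━━━━━━━━━━━━
┃ CalendarWidget                      
┠─────────────────────────────────────
┃            September 2020           
┃Mo Tu We Th Fr Sa Su                 
┃    1  2  3  4  5  6                 
┃ 7  8  9 10 11 12 13                 
┃[14] 15 16 17 18* 19 20              
┃21 22 23 24 25 26 27                 
┃28 29 30                             
┃                                     
┃                                     
┃                                     
┃                                     
┃                                     
┃                                     
┃                                     
┃                                     


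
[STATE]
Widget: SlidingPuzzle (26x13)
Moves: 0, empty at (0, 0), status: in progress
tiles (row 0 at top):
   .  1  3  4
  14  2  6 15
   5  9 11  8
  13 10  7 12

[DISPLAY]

┌────┬────┬────┬────┐     
│    │  1 │  3 │  4 │     
├────┼────┼────┼────┤     
│ 14 │  2 │  6 │ 15 │     
├────┼────┼────┼────┤     
│  5 │  9 │ 11 │  8 │     
├────┼────┼────┼────┤     
│ 13 │ 10 │  7 │ 12 │     
└────┴────┴────┴────┘     
Moves: 0                  
                          
                          
                          


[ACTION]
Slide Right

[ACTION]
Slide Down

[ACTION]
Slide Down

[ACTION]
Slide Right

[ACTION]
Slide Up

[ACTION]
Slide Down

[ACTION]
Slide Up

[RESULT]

┌────┬────┬────┬────┐     
│ 14 │  1 │  3 │  4 │     
├────┼────┼────┼────┤     
│    │  2 │  6 │ 15 │     
├────┼────┼────┼────┤     
│  5 │  9 │ 11 │  8 │     
├────┼────┼────┼────┤     
│ 13 │ 10 │  7 │ 12 │     
└────┴────┴────┴────┘     
Moves: 3                  
                          
                          
                          


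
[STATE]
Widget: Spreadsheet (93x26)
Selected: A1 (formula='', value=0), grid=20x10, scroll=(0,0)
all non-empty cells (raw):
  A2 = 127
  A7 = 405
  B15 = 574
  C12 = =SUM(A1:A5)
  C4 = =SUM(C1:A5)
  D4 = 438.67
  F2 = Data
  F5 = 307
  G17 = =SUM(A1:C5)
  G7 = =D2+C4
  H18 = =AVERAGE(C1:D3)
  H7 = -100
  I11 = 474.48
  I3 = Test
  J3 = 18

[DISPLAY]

A1:                                                                                          
       A       B       C       D       E       F       G       H       I       J             
---------------------------------------------------------------------------------------------
  1      [0]       0       0       0       0       0       0       0       0       0         
  2      127       0       0       0       0Data           0       0       0       0         
  3        0       0       0       0       0       0       0       0Test          18         
  4        0       0#CIRC!    438.67       0       0       0       0       0       0         
  5        0       0       0       0       0     307       0       0       0       0         
  6        0       0       0       0       0       0       0       0       0       0         
  7      405       0       0       0       0       0#CIRC!      -100       0       0         
  8        0       0       0       0       0       0       0       0       0       0         
  9        0       0       0       0       0       0       0       0       0       0         
 10        0       0       0       0       0       0       0       0       0       0         
 11        0       0       0       0       0       0       0       0  474.48       0         
 12        0       0     127       0       0       0       0       0       0       0         
 13        0       0       0       0       0       0       0       0       0       0         
 14        0       0       0       0       0       0       0       0       0       0         
 15        0     574       0       0       0       0       0       0       0       0         
 16        0       0       0       0       0       0       0       0       0       0         
 17        0       0       0       0       0       0#CIRC!         0       0       0         
 18        0       0       0       0       0       0       0       0       0       0         
 19        0       0       0       0       0       0       0       0       0       0         
 20        0       0       0       0       0       0       0       0       0       0         
                                                                                             
                                                                                             
                                                                                             


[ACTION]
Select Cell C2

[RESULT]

C2:                                                                                          
       A       B       C       D       E       F       G       H       I       J             
---------------------------------------------------------------------------------------------
  1        0       0       0       0       0       0       0       0       0       0         
  2      127       0     [0]       0       0Data           0       0       0       0         
  3        0       0       0       0       0       0       0       0Test          18         
  4        0       0#CIRC!    438.67       0       0       0       0       0       0         
  5        0       0       0       0       0     307       0       0       0       0         
  6        0       0       0       0       0       0       0       0       0       0         
  7      405       0       0       0       0       0#CIRC!      -100       0       0         
  8        0       0       0       0       0       0       0       0       0       0         
  9        0       0       0       0       0       0       0       0       0       0         
 10        0       0       0       0       0       0       0       0       0       0         
 11        0       0       0       0       0       0       0       0  474.48       0         
 12        0       0     127       0       0       0       0       0       0       0         
 13        0       0       0       0       0       0       0       0       0       0         
 14        0       0       0       0       0       0       0       0       0       0         
 15        0     574       0       0       0       0       0       0       0       0         
 16        0       0       0       0       0       0       0       0       0       0         
 17        0       0       0       0       0       0#CIRC!         0       0       0         
 18        0       0       0       0       0       0       0       0       0       0         
 19        0       0       0       0       0       0       0       0       0       0         
 20        0       0       0       0       0       0       0       0       0       0         
                                                                                             
                                                                                             
                                                                                             


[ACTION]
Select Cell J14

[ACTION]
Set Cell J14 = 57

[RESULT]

J14: 57                                                                                      
       A       B       C       D       E       F       G       H       I       J             
---------------------------------------------------------------------------------------------
  1        0       0       0       0       0       0       0       0       0       0         
  2      127       0       0       0       0Data           0       0       0       0         
  3        0       0       0       0       0       0       0       0Test          18         
  4        0       0#CIRC!    438.67       0       0       0       0       0       0         
  5        0       0       0       0       0     307       0       0       0       0         
  6        0       0       0       0       0       0       0       0       0       0         
  7      405       0       0       0       0       0#CIRC!      -100       0       0         
  8        0       0       0       0       0       0       0       0       0       0         
  9        0       0       0       0       0       0       0       0       0       0         
 10        0       0       0       0       0       0       0       0       0       0         
 11        0       0       0       0       0       0       0       0  474.48       0         
 12        0       0     127       0       0       0       0       0       0       0         
 13        0       0       0       0       0       0       0       0       0       0         
 14        0       0       0       0       0       0       0       0       0    [57]         
 15        0     574       0       0       0       0       0       0       0       0         
 16        0       0       0       0       0       0       0       0       0       0         
 17        0       0       0       0       0       0#CIRC!         0       0       0         
 18        0       0       0       0       0       0       0       0       0       0         
 19        0       0       0       0       0       0       0       0       0       0         
 20        0       0       0       0       0       0       0       0       0       0         
                                                                                             
                                                                                             
                                                                                             


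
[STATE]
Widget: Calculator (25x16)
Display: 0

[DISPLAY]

                        0
┌───┬───┬───┬───┐        
│ 7 │ 8 │ 9 │ ÷ │        
├───┼───┼───┼───┤        
│ 4 │ 5 │ 6 │ × │        
├───┼───┼───┼───┤        
│ 1 │ 2 │ 3 │ - │        
├───┼───┼───┼───┤        
│ 0 │ . │ = │ + │        
├───┼───┼───┼───┤        
│ C │ MC│ MR│ M+│        
└───┴───┴───┴───┘        
                         
                         
                         
                         


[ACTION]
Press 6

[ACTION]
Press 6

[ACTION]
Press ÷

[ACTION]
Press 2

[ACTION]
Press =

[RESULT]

                       33
┌───┬───┬───┬───┐        
│ 7 │ 8 │ 9 │ ÷ │        
├───┼───┼───┼───┤        
│ 4 │ 5 │ 6 │ × │        
├───┼───┼───┼───┤        
│ 1 │ 2 │ 3 │ - │        
├───┼───┼───┼───┤        
│ 0 │ . │ = │ + │        
├───┼───┼───┼───┤        
│ C │ MC│ MR│ M+│        
└───┴───┴───┴───┘        
                         
                         
                         
                         


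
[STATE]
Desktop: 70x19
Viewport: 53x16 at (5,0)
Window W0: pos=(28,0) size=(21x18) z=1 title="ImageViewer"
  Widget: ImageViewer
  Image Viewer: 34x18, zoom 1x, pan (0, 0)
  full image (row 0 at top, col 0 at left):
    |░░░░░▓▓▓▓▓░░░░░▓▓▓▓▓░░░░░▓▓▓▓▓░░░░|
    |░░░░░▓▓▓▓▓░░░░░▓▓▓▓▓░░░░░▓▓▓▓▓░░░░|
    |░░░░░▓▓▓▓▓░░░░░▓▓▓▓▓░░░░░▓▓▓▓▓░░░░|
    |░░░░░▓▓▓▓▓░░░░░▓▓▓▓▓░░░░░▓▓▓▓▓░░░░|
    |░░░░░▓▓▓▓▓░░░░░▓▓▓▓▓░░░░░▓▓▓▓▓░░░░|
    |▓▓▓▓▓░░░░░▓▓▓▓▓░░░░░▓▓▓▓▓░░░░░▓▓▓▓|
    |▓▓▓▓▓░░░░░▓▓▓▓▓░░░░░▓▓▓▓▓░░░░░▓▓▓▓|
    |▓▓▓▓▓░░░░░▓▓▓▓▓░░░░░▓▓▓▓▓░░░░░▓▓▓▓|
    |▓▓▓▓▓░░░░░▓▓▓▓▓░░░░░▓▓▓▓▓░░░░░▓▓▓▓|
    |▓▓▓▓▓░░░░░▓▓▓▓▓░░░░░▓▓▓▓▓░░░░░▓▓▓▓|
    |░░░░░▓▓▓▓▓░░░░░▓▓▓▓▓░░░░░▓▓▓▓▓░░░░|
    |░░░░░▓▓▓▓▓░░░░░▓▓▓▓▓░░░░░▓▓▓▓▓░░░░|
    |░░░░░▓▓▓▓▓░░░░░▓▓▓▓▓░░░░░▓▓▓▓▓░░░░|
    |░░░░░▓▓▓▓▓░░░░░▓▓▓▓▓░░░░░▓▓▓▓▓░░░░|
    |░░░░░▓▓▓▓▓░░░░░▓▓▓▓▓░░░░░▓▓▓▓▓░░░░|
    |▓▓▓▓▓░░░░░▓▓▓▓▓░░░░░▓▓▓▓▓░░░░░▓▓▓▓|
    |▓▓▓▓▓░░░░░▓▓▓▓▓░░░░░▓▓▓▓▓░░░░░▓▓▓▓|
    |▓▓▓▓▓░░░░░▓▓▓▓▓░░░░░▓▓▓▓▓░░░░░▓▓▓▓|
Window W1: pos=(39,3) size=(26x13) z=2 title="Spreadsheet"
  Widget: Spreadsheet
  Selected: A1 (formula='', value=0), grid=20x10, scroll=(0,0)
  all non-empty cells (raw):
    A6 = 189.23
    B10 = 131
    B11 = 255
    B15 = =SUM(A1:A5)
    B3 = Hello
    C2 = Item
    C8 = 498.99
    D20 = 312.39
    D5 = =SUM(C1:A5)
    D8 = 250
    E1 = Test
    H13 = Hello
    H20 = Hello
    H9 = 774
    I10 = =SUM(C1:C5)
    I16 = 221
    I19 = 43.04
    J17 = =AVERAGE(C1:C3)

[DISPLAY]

                       ┏━━━━━━━━━━━━━━━━━━━┓         
                       ┃ ImageViewer       ┃         
                       ┠───────────────────┨         
                       ┃░░░░░▓▓▓▓▓┏━━━━━━━━━━━━━━━━━━
                       ┃░░░░░▓▓▓▓▓┃ Spreadsheet      
                       ┃░░░░░▓▓▓▓▓┠──────────────────
                       ┃░░░░░▓▓▓▓▓┃A1:               
                       ┃░░░░░▓▓▓▓▓┃       A       B  
                       ┃▓▓▓▓▓░░░░░┃------------------
                       ┃▓▓▓▓▓░░░░░┃  1      [0]      
                       ┃▓▓▓▓▓░░░░░┃  2        0      
                       ┃▓▓▓▓▓░░░░░┃  3        0Hello 
                       ┃▓▓▓▓▓░░░░░┃  4        0      
                       ┃░░░░░▓▓▓▓▓┃  5        0      
                       ┃░░░░░▓▓▓▓▓┃  6   189.23      
                       ┃░░░░░▓▓▓▓▓┗━━━━━━━━━━━━━━━━━━


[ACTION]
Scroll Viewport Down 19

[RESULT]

                       ┃░░░░░▓▓▓▓▓┏━━━━━━━━━━━━━━━━━━
                       ┃░░░░░▓▓▓▓▓┃ Spreadsheet      
                       ┃░░░░░▓▓▓▓▓┠──────────────────
                       ┃░░░░░▓▓▓▓▓┃A1:               
                       ┃░░░░░▓▓▓▓▓┃       A       B  
                       ┃▓▓▓▓▓░░░░░┃------------------
                       ┃▓▓▓▓▓░░░░░┃  1      [0]      
                       ┃▓▓▓▓▓░░░░░┃  2        0      
                       ┃▓▓▓▓▓░░░░░┃  3        0Hello 
                       ┃▓▓▓▓▓░░░░░┃  4        0      
                       ┃░░░░░▓▓▓▓▓┃  5        0      
                       ┃░░░░░▓▓▓▓▓┃  6   189.23      
                       ┃░░░░░▓▓▓▓▓┗━━━━━━━━━━━━━━━━━━
                       ┃░░░░░▓▓▓▓▓░░░░░▓▓▓▓┃         
                       ┗━━━━━━━━━━━━━━━━━━━┛         
                                                     


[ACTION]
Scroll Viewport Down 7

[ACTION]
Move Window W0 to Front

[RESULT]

                       ┃░░░░░▓▓▓▓▓░░░░░▓▓▓▓┃━━━━━━━━━
                       ┃░░░░░▓▓▓▓▓░░░░░▓▓▓▓┃eet      
                       ┃░░░░░▓▓▓▓▓░░░░░▓▓▓▓┃─────────
                       ┃░░░░░▓▓▓▓▓░░░░░▓▓▓▓┃         
                       ┃░░░░░▓▓▓▓▓░░░░░▓▓▓▓┃      B  
                       ┃▓▓▓▓▓░░░░░▓▓▓▓▓░░░░┃---------
                       ┃▓▓▓▓▓░░░░░▓▓▓▓▓░░░░┃[0]      
                       ┃▓▓▓▓▓░░░░░▓▓▓▓▓░░░░┃  0      
                       ┃▓▓▓▓▓░░░░░▓▓▓▓▓░░░░┃  0Hello 
                       ┃▓▓▓▓▓░░░░░▓▓▓▓▓░░░░┃  0      
                       ┃░░░░░▓▓▓▓▓░░░░░▓▓▓▓┃  0      
                       ┃░░░░░▓▓▓▓▓░░░░░▓▓▓▓┃.23      
                       ┃░░░░░▓▓▓▓▓░░░░░▓▓▓▓┃━━━━━━━━━
                       ┃░░░░░▓▓▓▓▓░░░░░▓▓▓▓┃         
                       ┗━━━━━━━━━━━━━━━━━━━┛         
                                                     
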